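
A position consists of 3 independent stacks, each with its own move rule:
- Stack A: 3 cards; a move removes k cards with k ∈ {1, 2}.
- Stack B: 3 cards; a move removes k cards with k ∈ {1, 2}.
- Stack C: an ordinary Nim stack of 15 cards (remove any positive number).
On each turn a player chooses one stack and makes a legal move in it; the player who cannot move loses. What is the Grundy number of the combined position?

15

Grundy values for stack A (subtraction set {1, 2}):
g(0) = mex{} = 0
g(1) = mex{0} = 1
g(2) = mex{0,1} = 2
g(3) = mex{1,2} = 0
So g(3) = 0.
Build the Grundy sequence for stack B with g(k) = mex{g(k−s) : s ∈ {1, 2}, s ≤ k}:
k:     0  1  2  3
g(k):  0  1  2  0
So g(3) = 0.
Stack C is a plain Nim stack of size 15, so its Grundy value is 15.
By the Sprague-Grundy theorem, the Grundy value of a sum of independent games is the XOR of the component values.
Combined value = 0 XOR 0 XOR 15 = 15.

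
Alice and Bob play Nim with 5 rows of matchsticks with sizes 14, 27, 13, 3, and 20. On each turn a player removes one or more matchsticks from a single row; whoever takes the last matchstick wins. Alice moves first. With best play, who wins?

Compute the nim-sum pairwise:
14 ^ 27 = 21
21 ^ 13 = 24
24 ^ 3 = 27
27 ^ 20 = 15
The nim-sum is 15 ≠ 0, so this is an N-position: the player to move can win; Alice has a winning move.

Alice wins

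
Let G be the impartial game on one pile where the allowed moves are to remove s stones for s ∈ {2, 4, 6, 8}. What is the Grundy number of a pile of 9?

4

Compute g(0), g(1), … for moves {2, 4, 6, 8}:
g(0) = mex{} = 0
g(1) = mex{} = 0
g(2) = mex{0} = 1
g(3) = mex{0} = 1
g(4) = mex{0,1} = 2
g(5) = mex{0,1} = 2
g(6) = mex{0,1,2} = 3
g(7) = mex{0,1,2} = 3
g(8) = mex{0,1,2,3} = 4
g(9) = mex{0,1,2,3} = 4
So g(9) = 4.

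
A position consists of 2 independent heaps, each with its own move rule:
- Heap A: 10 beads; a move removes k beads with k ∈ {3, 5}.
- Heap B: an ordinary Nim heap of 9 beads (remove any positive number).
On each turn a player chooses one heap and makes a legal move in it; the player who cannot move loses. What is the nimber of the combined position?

Grundy values for heap A (subtraction set {3, 5}):
k:     0  1  2  3  4  5  6  7  8  9 10
g(k):  0  0  0  1  1  1  2  2  0  0  0
So g(10) = 0.
Heap B is a plain Nim heap of size 9, so its Grundy value is 9.
The value of a disjunctive sum is the nim-sum of the parts.
Combined value = 0 ⊕ 9 = 9.

9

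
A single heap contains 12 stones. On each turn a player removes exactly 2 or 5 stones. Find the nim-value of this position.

Grundy values for subtraction set {2, 5}:
g(0) = mex{} = 0
g(1) = mex{} = 0
g(2) = mex{0} = 1
g(3) = mex{0} = 1
g(4) = mex{1} = 0
g(5) = mex{0,1} = 2
g(6) = mex{0} = 1
g(7) = mex{1,2} = 0
g(8) = mex{1} = 0
g(9) = mex{0} = 1
g(10) = mex{0,2} = 1
g(11) = mex{1} = 0
g(12) = mex{0,1} = 2
So g(12) = 2.

2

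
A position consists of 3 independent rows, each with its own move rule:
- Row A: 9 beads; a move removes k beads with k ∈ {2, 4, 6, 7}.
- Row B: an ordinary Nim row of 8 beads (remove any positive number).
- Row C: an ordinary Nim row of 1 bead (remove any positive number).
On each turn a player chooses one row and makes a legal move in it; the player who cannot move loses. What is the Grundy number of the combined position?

Grundy values for row A (subtraction set {2, 4, 6, 7}):
g(0) = mex{} = 0
g(1) = mex{} = 0
g(2) = mex{0} = 1
g(3) = mex{0} = 1
g(4) = mex{0,1} = 2
g(5) = mex{0,1} = 2
g(6) = mex{0,1,2} = 3
g(7) = mex{0,1,2} = 3
g(8) = mex{0,1,2,3} = 4
g(9) = mex{1,2,3} = 0
So g(9) = 0.
Row B is a plain Nim row of size 8, so its Grundy value is 8.
Row C is a plain Nim row of size 1, so its Grundy value is 1.
By the Sprague-Grundy theorem, the Grundy value of a sum of independent games is the XOR of the component values.
Combined value = 0 XOR 8 XOR 1 = 9.

9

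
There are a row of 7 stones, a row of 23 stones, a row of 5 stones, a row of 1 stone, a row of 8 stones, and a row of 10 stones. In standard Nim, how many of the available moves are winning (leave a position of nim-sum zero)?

Write each in binary and XOR column by column:
  00111  (7)
  10111  (23)
  00101  (5)
  00001  (1)
  01000  (8)
  01010  (10)
  -----
  10110  (22)
The overall nim-sum is X = 22. A row of size p has a winning move iff p XOR X < p (reduce it to p XOR X).
  7: 7 XOR 22 = 17 ≥ 7 — no move.
  23: 23 XOR 22 = 1 < 23 — winning move (to 1).
  5: 5 XOR 22 = 19 ≥ 5 — no move.
  1: 1 XOR 22 = 23 ≥ 1 — no move.
  8: 8 XOR 22 = 30 ≥ 8 — no move.
  10: 10 XOR 22 = 28 ≥ 10 — no move.
That gives 1 winning move.

1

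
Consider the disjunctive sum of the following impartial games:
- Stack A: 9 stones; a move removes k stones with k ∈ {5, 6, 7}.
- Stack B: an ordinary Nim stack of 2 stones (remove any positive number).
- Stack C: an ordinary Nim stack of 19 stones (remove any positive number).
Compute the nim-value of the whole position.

16

For stack A, compute g(0), g(1), … with moves {5, 6, 7}:
g(0) = mex{} = 0
g(1) = mex{} = 0
g(2) = mex{} = 0
g(3) = mex{} = 0
g(4) = mex{} = 0
g(5) = mex{0} = 1
g(6) = mex{0} = 1
g(7) = mex{0} = 1
g(8) = mex{0} = 1
g(9) = mex{0} = 1
So g(9) = 1.
Stack B is a plain Nim stack of size 2, so its Grundy value is 2.
Stack C is a plain Nim stack of size 19, so its Grundy value is 19.
By the Sprague-Grundy theorem, the Grundy value of a sum of independent games is the XOR of the component values.
Combined value = 1 XOR 2 XOR 19 = 16.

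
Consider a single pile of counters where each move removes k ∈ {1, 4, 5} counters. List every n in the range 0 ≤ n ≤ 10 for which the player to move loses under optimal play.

0, 2, 8, 10

Build the Grundy sequence with g(k) = mex{g(k−s) : s ∈ {1, 4, 5}, s ≤ k}:
k:     0  1  2  3  4  5  6  7  8  9 10
g(k):  0  1  0  1  2  3  2  3  0  1  0
The P-positions (g = 0) in 0..10 are 0, 2, 8, 10.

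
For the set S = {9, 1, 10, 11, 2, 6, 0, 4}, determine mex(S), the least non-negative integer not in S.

The values 0, 1, 2 are all present; 3 is the first non-negative integer missing from the set.

3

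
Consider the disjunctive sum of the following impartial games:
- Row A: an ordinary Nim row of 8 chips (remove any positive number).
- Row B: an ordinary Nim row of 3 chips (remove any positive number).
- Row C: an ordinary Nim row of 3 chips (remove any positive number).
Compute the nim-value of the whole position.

Row A is a plain Nim row of size 8, so its Grundy value is 8.
Row B is a plain Nim row of size 3, so its Grundy value is 3.
Row C is a plain Nim row of size 3, so its Grundy value is 3.
By the Sprague-Grundy theorem, the Grundy value of a sum of independent games is the XOR of the component values.
Combined value = 8 ⊕ 3 ⊕ 3 = 8.

8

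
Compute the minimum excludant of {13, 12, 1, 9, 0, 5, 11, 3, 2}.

4

The values 0, 1, 2, 3 are all present; 4 is the first non-negative integer missing from the set.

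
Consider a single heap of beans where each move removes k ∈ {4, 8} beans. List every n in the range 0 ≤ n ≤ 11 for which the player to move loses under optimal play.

0, 1, 2, 3

Build the Grundy sequence with g(k) = mex{g(k−s) : s ∈ {4, 8}, s ≤ k}:
k:     0  1  2  3  4  5  6  7  8  9 10 11
g(k):  0  0  0  0  1  1  1  1  2  2  2  2
The P-positions (g = 0) in 0..11 are 0, 1, 2, 3.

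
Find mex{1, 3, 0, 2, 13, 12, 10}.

4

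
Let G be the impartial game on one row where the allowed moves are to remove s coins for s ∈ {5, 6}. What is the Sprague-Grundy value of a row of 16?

Compute g(0), g(1), … for moves {5, 6}:
k:     0  1  2  3  4  5  6  7  8  9 10 11 12 13 14 15 16
g(k):  0  0  0  0  0  1  1  1  1  1  2  0  0  0  0  0  1
So g(16) = 1.

1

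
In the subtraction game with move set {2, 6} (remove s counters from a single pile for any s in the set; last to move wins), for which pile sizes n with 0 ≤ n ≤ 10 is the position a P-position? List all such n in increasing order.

0, 1, 4, 5, 8, 9

Compute g(0), g(1), … for moves {2, 6}:
g(0) = mex{} = 0
g(1) = mex{} = 0
g(2) = mex{0} = 1
g(3) = mex{0} = 1
g(4) = mex{1} = 0
g(5) = mex{1} = 0
g(6) = mex{0} = 1
g(7) = mex{0} = 1
g(8) = mex{1} = 0
g(9) = mex{1} = 0
g(10) = mex{0} = 1
The P-positions (g = 0) in 0..10 are 0, 1, 4, 5, 8, 9.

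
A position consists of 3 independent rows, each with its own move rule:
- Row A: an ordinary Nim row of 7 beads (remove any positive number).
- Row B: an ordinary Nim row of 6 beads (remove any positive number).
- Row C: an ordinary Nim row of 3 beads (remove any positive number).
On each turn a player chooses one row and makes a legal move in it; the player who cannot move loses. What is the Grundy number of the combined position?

2

Row A is a plain Nim row of size 7, so its Grundy value is 7.
Row B is a plain Nim row of size 6, so its Grundy value is 6.
Row C is a plain Nim row of size 3, so its Grundy value is 3.
By the Sprague-Grundy theorem, the Grundy value of a sum of independent games is the XOR of the component values.
Combined value = 7 XOR 6 XOR 3 = 2.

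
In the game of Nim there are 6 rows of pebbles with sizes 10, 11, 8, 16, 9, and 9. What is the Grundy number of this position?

25

Write each in binary and XOR column by column:
  01010  (10)
  01011  (11)
  01000  (8)
  10000  (16)
  01001  (9)
  01001  (9)
  -----
  11001  (25)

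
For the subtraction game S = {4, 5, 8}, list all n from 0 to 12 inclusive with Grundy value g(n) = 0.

0, 1, 2, 3, 12

Build the Grundy sequence with g(k) = mex{g(k−s) : s ∈ {4, 5, 8}, s ≤ k}:
k:     0  1  2  3  4  5  6  7  8  9 10 11 12
g(k):  0  0  0  0  1  1  1  1  2  2  2  2  0
The P-positions (g = 0) in 0..12 are 0, 1, 2, 3, 12.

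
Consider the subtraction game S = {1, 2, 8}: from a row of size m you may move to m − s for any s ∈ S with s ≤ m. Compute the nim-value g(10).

Compute g(0), g(1), … for moves {1, 2, 8}:
g(0) = mex{} = 0
g(1) = mex{0} = 1
g(2) = mex{0,1} = 2
g(3) = mex{1,2} = 0
g(4) = mex{0,2} = 1
g(5) = mex{0,1} = 2
g(6) = mex{1,2} = 0
g(7) = mex{0,2} = 1
g(8) = mex{0,1} = 2
g(9) = mex{1,2} = 0
g(10) = mex{0,2} = 1
So g(10) = 1.

1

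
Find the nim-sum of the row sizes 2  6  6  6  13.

9

Compute the nim-sum pairwise:
2 ^ 6 = 4
4 ^ 6 = 2
2 ^ 6 = 4
4 ^ 13 = 9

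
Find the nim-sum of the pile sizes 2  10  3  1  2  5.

13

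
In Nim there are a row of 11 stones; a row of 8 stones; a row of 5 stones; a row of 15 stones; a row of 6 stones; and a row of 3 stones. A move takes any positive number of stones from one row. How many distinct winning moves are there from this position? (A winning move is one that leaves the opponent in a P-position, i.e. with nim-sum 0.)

Compute the nim-sum pairwise:
11 XOR 8 = 3
3 XOR 5 = 6
6 XOR 15 = 9
9 XOR 6 = 15
15 XOR 3 = 12
The overall nim-sum is X = 12. A row of size p has a winning move iff p XOR X < p (reduce it to p XOR X).
  11: 11 XOR 12 = 7 < 11 — winning move (to 7).
  8: 8 XOR 12 = 4 < 8 — winning move (to 4).
  5: 5 XOR 12 = 9 ≥ 5 — no move.
  15: 15 XOR 12 = 3 < 15 — winning move (to 3).
  6: 6 XOR 12 = 10 ≥ 6 — no move.
  3: 3 XOR 12 = 15 ≥ 3 — no move.
That gives 3 winning moves.

3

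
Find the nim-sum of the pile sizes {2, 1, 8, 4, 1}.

Compute the nim-sum pairwise:
2 ^ 1 = 3
3 ^ 8 = 11
11 ^ 4 = 15
15 ^ 1 = 14

14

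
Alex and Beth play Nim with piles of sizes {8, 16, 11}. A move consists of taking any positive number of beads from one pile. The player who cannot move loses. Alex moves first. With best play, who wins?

Alex wins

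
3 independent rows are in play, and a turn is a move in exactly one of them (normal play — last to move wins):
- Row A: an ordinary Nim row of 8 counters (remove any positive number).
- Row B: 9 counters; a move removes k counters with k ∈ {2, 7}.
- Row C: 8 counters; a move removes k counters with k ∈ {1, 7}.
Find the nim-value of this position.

Row A is a plain Nim row of size 8, so its Grundy value is 8.
Grundy values for row B (subtraction set {2, 7}):
g(0) = mex{} = 0
g(1) = mex{} = 0
g(2) = mex{0} = 1
g(3) = mex{0} = 1
g(4) = mex{1} = 0
g(5) = mex{1} = 0
g(6) = mex{0} = 1
g(7) = mex{0} = 1
g(8) = mex{0,1} = 2
g(9) = mex{1} = 0
So g(9) = 0.
Grundy values for row C (subtraction set {1, 7}):
g(0) = mex{} = 0
g(1) = mex{0} = 1
g(2) = mex{1} = 0
g(3) = mex{0} = 1
g(4) = mex{1} = 0
g(5) = mex{0} = 1
g(6) = mex{1} = 0
g(7) = mex{0} = 1
g(8) = mex{1} = 0
So g(8) = 0.
The value of a disjunctive sum is the nim-sum of the parts.
Combined value = 8 ⊕ 0 ⊕ 0 = 8.

8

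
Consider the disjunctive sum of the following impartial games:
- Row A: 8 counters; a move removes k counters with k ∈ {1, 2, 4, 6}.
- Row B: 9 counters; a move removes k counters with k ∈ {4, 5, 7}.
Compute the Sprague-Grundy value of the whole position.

2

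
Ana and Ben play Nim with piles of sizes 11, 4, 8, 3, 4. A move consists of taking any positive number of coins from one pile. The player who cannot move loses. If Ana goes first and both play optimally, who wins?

Ben wins

Compute the nim-sum pairwise:
11 ⊕ 4 = 15
15 ⊕ 8 = 7
7 ⊕ 3 = 4
4 ⊕ 4 = 0
The nim-sum is 0, so this is a P-position: the player to move is in a losing position under optimal play; Ana is about to move from it and so loses — Ben wins.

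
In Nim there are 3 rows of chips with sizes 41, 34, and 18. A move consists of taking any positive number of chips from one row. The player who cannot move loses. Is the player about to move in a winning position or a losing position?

Winning position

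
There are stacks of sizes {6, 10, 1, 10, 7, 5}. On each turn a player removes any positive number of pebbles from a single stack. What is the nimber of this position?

5

Compute the nim-sum pairwise:
6 ⊕ 10 = 12
12 ⊕ 1 = 13
13 ⊕ 10 = 7
7 ⊕ 7 = 0
0 ⊕ 5 = 5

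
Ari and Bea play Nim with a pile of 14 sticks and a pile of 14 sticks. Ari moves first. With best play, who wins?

Compute the nim-sum pairwise:
14 ^ 14 = 0
The nim-sum is 0, so this is a P-position: the player to move is in a losing position under optimal play; Ari is about to move from it and so loses — Bea wins.

Bea wins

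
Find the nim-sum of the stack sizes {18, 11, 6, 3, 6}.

26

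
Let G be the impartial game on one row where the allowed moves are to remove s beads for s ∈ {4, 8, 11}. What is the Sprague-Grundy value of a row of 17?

Grundy values for subtraction set {4, 8, 11}:
k:     0  1  2  3  4  5  6  7  8  9 10 11 12 13 14 15 16 17
g(k):  0  0  0  0  1  1  1  1  2  2  2  2  3  3  3  0  0  0
So g(17) = 0.

0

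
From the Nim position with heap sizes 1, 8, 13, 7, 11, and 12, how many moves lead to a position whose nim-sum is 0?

Nim-sum: 1 ^ 8 ^ 13 ^ 7 ^ 11 ^ 12 = 4.
The overall nim-sum is X = 4. A heap of size p has a winning move iff p XOR X < p (reduce it to p XOR X).
  1: 1 XOR 4 = 5 ≥ 1 — no move.
  8: 8 XOR 4 = 12 ≥ 8 — no move.
  13: 13 XOR 4 = 9 < 13 — winning move (to 9).
  7: 7 XOR 4 = 3 < 7 — winning move (to 3).
  11: 11 XOR 4 = 15 ≥ 11 — no move.
  12: 12 XOR 4 = 8 < 12 — winning move (to 8).
That gives 3 winning moves.

3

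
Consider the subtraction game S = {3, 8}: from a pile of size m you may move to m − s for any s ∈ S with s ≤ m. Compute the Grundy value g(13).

Compute g(0), g(1), … for moves {3, 8}:
k:     0  1  2  3  4  5  6  7  8  9 10 11 12 13
g(k):  0  0  0  1  1  1  0  0  2  1  1  0  0  0
So g(13) = 0.

0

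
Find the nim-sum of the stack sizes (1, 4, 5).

Compute the nim-sum pairwise:
1 XOR 4 = 5
5 XOR 5 = 0

0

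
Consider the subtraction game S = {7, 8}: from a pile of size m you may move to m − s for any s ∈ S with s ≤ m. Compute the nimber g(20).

0

Grundy values for subtraction set {7, 8}:
k:     0  1  2  3  4  5  6  7  8  9 10 11 12 13 14 15 16 17 18 19 20
g(k):  0  0  0  0  0  0  0  1  1  1  1  1  1  1  2  0  0  0  0  0  0
So g(20) = 0.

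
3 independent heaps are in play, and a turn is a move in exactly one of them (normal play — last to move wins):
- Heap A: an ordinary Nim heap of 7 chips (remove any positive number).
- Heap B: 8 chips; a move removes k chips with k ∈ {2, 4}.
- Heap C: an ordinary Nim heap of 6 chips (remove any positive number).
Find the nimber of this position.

0

Heap A is a plain Nim heap of size 7, so its Grundy value is 7.
Build the Grundy sequence for heap B with g(k) = mex{g(k−s) : s ∈ {2, 4}, s ≤ k}:
k:     0  1  2  3  4  5  6  7  8
g(k):  0  0  1  1  2  2  0  0  1
So g(8) = 1.
Heap C is a plain Nim heap of size 6, so its Grundy value is 6.
The value of a disjunctive sum is the nim-sum of the parts.
Combined value = 7 XOR 1 XOR 6 = 0.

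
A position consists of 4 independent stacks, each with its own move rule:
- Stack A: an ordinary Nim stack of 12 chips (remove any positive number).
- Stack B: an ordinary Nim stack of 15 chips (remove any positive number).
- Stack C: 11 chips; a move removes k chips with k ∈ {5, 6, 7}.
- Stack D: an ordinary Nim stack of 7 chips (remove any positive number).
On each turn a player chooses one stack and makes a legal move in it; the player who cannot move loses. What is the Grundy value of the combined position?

Stack A is a plain Nim stack of size 12, so its Grundy value is 12.
Stack B is a plain Nim stack of size 15, so its Grundy value is 15.
For stack C, compute g(0), g(1), … with moves {5, 6, 7}:
k:     0  1  2  3  4  5  6  7  8  9 10 11
g(k):  0  0  0  0  0  1  1  1  1  1  2  2
So g(11) = 2.
Stack D is a plain Nim stack of size 7, so its Grundy value is 7.
The value of a disjunctive sum is the nim-sum of the parts.
Combined value = 12 ⊕ 15 ⊕ 2 ⊕ 7 = 6.

6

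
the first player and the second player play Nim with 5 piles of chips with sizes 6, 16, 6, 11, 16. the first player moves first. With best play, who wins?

the first player wins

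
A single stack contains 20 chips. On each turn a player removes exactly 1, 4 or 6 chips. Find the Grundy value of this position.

0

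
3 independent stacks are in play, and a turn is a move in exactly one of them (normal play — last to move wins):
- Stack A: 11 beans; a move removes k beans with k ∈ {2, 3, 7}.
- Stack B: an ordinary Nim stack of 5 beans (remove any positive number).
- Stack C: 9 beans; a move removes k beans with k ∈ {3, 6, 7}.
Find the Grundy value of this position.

Build the Grundy sequence for stack A with g(k) = mex{g(k−s) : s ∈ {2, 3, 7}, s ≤ k}:
g(0) = mex{} = 0
g(1) = mex{} = 0
g(2) = mex{0} = 1
g(3) = mex{0} = 1
g(4) = mex{0,1} = 2
g(5) = mex{1} = 0
g(6) = mex{1,2} = 0
g(7) = mex{0,2} = 1
g(8) = mex{0} = 1
g(9) = mex{0,1} = 2
g(10) = mex{1} = 0
g(11) = mex{1,2} = 0
So g(11) = 0.
Stack B is a plain Nim stack of size 5, so its Grundy value is 5.
Build the Grundy sequence for stack C with g(k) = mex{g(k−s) : s ∈ {3, 6, 7}, s ≤ k}:
g(0) = mex{} = 0
g(1) = mex{} = 0
g(2) = mex{} = 0
g(3) = mex{0} = 1
g(4) = mex{0} = 1
g(5) = mex{0} = 1
g(6) = mex{0,1} = 2
g(7) = mex{0,1} = 2
g(8) = mex{0,1} = 2
g(9) = mex{0,1,2} = 3
So g(9) = 3.
By the Sprague-Grundy theorem, the Grundy value of a sum of independent games is the XOR of the component values.
Combined value = 0 ⊕ 5 ⊕ 3 = 6.

6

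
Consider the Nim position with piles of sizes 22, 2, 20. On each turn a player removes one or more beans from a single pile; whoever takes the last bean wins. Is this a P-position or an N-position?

Nim-sum: 22 ^ 2 ^ 20 = 0.
The nim-sum is 0, so this is a P-position: the player to move is in a losing position under optimal play.

P-position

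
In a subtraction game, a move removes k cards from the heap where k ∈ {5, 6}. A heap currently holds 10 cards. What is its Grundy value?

2

Grundy values for subtraction set {5, 6}:
k:     0  1  2  3  4  5  6  7  8  9 10
g(k):  0  0  0  0  0  1  1  1  1  1  2
So g(10) = 2.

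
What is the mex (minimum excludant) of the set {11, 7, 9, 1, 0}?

The values 0, 1 are all present; 2 is the first non-negative integer missing from the set.

2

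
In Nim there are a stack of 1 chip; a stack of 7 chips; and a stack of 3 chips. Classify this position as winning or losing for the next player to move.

Winning position

Compute the nim-sum pairwise:
1 XOR 7 = 6
6 XOR 3 = 5
The nim-sum is 5 ≠ 0, so this is an N-position: the player to move can win.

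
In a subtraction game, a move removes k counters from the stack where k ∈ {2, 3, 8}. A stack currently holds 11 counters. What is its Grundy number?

0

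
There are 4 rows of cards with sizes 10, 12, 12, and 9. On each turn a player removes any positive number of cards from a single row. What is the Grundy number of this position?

3

Bitwise XOR of the heap sizes:
  1010  (10)
  1100  (12)
  1100  (12)
  1001  (9)
  ----
  0011  (3)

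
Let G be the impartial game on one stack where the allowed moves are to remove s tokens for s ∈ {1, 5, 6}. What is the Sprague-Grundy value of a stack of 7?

Grundy values for subtraction set {1, 5, 6}:
g(0) = mex{} = 0
g(1) = mex{0} = 1
g(2) = mex{1} = 0
g(3) = mex{0} = 1
g(4) = mex{1} = 0
g(5) = mex{0} = 1
g(6) = mex{0,1} = 2
g(7) = mex{0,1,2} = 3
So g(7) = 3.

3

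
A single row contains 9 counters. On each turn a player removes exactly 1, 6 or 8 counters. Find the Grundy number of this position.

0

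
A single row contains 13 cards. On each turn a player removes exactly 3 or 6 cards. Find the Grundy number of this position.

Build the Grundy sequence with g(k) = mex{g(k−s) : s ∈ {3, 6}, s ≤ k}:
g(0) = mex{} = 0
g(1) = mex{} = 0
g(2) = mex{} = 0
g(3) = mex{0} = 1
g(4) = mex{0} = 1
g(5) = mex{0} = 1
g(6) = mex{0,1} = 2
g(7) = mex{0,1} = 2
g(8) = mex{0,1} = 2
g(9) = mex{1,2} = 0
g(10) = mex{1,2} = 0
g(11) = mex{1,2} = 0
g(12) = mex{0,2} = 1
g(13) = mex{0,2} = 1
So g(13) = 1.

1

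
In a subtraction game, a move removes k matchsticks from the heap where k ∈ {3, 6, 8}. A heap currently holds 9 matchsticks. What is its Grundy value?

Compute g(0), g(1), … for moves {3, 6, 8}:
g(0) = mex{} = 0
g(1) = mex{} = 0
g(2) = mex{} = 0
g(3) = mex{0} = 1
g(4) = mex{0} = 1
g(5) = mex{0} = 1
g(6) = mex{0,1} = 2
g(7) = mex{0,1} = 2
g(8) = mex{0,1} = 2
g(9) = mex{0,1,2} = 3
So g(9) = 3.

3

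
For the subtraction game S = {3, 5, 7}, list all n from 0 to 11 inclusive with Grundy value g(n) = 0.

0, 1, 2, 10, 11

Compute g(0), g(1), … for moves {3, 5, 7}:
g(0) = mex{} = 0
g(1) = mex{} = 0
g(2) = mex{} = 0
g(3) = mex{0} = 1
g(4) = mex{0} = 1
g(5) = mex{0} = 1
g(6) = mex{0,1} = 2
g(7) = mex{0,1} = 2
g(8) = mex{0,1} = 2
g(9) = mex{0,1,2} = 3
g(10) = mex{1,2} = 0
g(11) = mex{1,2} = 0
The P-positions (g = 0) in 0..11 are 0, 1, 2, 10, 11.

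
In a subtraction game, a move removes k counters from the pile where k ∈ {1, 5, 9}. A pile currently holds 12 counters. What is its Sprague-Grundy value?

0

Grundy values for subtraction set {1, 5, 9}:
g(0) = mex{} = 0
g(1) = mex{0} = 1
g(2) = mex{1} = 0
g(3) = mex{0} = 1
g(4) = mex{1} = 0
g(5) = mex{0} = 1
g(6) = mex{1} = 0
g(7) = mex{0} = 1
g(8) = mex{1} = 0
g(9) = mex{0} = 1
g(10) = mex{1} = 0
g(11) = mex{0} = 1
g(12) = mex{1} = 0
So g(12) = 0.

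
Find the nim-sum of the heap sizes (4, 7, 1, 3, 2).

In binary:
  100  (4)
  111  (7)
  001  (1)
  011  (3)
  010  (2)
  ---
  011  (3)

3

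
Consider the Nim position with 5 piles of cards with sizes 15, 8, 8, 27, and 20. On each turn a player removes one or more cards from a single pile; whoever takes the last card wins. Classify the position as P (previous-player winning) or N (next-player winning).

P-position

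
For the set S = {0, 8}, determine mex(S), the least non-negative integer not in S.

0 is in the set but 1 is not, so the mex is 1.

1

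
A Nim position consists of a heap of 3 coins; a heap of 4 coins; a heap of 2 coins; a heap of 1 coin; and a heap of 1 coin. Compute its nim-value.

Bitwise XOR of the heap sizes:
  011  (3)
  100  (4)
  010  (2)
  001  (1)
  001  (1)
  ---
  101  (5)

5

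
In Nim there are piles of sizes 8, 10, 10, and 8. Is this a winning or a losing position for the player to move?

Compute the nim-sum pairwise:
8 XOR 10 = 2
2 XOR 10 = 8
8 XOR 8 = 0
The nim-sum is 0, so this is a P-position: the player to move is in a losing position under optimal play.

Losing position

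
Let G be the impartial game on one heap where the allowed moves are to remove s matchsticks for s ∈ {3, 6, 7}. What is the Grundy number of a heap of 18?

2

Grundy values for subtraction set {3, 6, 7}:
k:     0  1  2  3  4  5  6  7  8  9 10 11 12 13 14 15 16 17 18
g(k):  0  0  0  1  1  1  2  2  2  3  0  0  0  1  1  1  2  2  2
So g(18) = 2.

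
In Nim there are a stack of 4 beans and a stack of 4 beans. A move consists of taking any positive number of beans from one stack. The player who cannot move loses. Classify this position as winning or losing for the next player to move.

Compute the nim-sum pairwise:
4 ⊕ 4 = 0
The nim-sum is 0, so this is a P-position: the player to move is in a losing position under optimal play.

Losing position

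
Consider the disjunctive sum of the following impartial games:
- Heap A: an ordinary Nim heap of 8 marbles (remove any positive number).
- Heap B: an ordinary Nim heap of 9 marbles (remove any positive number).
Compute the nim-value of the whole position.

1

Heap A is a plain Nim heap of size 8, so its Grundy value is 8.
Heap B is a plain Nim heap of size 9, so its Grundy value is 9.
The value of a disjunctive sum is the nim-sum of the parts.
Combined value = 8 ⊕ 9 = 1.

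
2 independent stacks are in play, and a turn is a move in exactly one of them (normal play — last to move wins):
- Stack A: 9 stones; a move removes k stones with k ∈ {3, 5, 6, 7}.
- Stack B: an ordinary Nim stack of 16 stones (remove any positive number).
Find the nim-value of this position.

19

Build the Grundy sequence for stack A with g(k) = mex{g(k−s) : s ∈ {3, 5, 6, 7}, s ≤ k}:
g(0) = mex{} = 0
g(1) = mex{} = 0
g(2) = mex{} = 0
g(3) = mex{0} = 1
g(4) = mex{0} = 1
g(5) = mex{0} = 1
g(6) = mex{0,1} = 2
g(7) = mex{0,1} = 2
g(8) = mex{0,1} = 2
g(9) = mex{0,1,2} = 3
So g(9) = 3.
Stack B is a plain Nim stack of size 16, so its Grundy value is 16.
By the Sprague-Grundy theorem, the Grundy value of a sum of independent games is the XOR of the component values.
Combined value = 3 XOR 16 = 19.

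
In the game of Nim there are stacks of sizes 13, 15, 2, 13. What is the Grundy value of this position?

13

Compute the nim-sum pairwise:
13 ⊕ 15 = 2
2 ⊕ 2 = 0
0 ⊕ 13 = 13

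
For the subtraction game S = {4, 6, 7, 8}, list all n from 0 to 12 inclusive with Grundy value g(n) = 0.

0, 1, 2, 3, 12

Compute g(0), g(1), … for moves {4, 6, 7, 8}:
g(0) = mex{} = 0
g(1) = mex{} = 0
g(2) = mex{} = 0
g(3) = mex{} = 0
g(4) = mex{0} = 1
g(5) = mex{0} = 1
g(6) = mex{0} = 1
g(7) = mex{0} = 1
g(8) = mex{0,1} = 2
g(9) = mex{0,1} = 2
g(10) = mex{0,1} = 2
g(11) = mex{0,1} = 2
g(12) = mex{1,2} = 0
The P-positions (g = 0) in 0..12 are 0, 1, 2, 3, 12.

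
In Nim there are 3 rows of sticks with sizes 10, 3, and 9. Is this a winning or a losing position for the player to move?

Nim-sum: 10 ⊕ 3 ⊕ 9 = 0.
The nim-sum is 0, so this is a P-position: the player to move is in a losing position under optimal play.

Losing position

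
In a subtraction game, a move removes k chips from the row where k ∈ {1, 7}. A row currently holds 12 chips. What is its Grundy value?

Compute g(0), g(1), … for moves {1, 7}:
k:     0  1  2  3  4  5  6  7  8  9 10 11 12
g(k):  0  1  0  1  0  1  0  1  0  1  0  1  0
So g(12) = 0.

0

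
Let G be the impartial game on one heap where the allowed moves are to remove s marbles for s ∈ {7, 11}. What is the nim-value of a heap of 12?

Build the Grundy sequence with g(k) = mex{g(k−s) : s ∈ {7, 11}, s ≤ k}:
k:     0  1  2  3  4  5  6  7  8  9 10 11 12
g(k):  0  0  0  0  0  0  0  1  1  1  1  1  1
So g(12) = 1.

1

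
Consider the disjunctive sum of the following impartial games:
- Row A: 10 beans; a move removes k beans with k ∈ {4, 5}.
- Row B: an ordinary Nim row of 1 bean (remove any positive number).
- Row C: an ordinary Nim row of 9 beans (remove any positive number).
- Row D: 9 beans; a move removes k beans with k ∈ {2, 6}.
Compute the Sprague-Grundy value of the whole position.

8

Build the Grundy sequence for row A with g(k) = mex{g(k−s) : s ∈ {4, 5}, s ≤ k}:
k:     0  1  2  3  4  5  6  7  8  9 10
g(k):  0  0  0  0  1  1  1  1  2  0  0
So g(10) = 0.
Row B is a plain Nim row of size 1, so its Grundy value is 1.
Row C is a plain Nim row of size 9, so its Grundy value is 9.
For row D, compute g(0), g(1), … with moves {2, 6}:
g(0) = mex{} = 0
g(1) = mex{} = 0
g(2) = mex{0} = 1
g(3) = mex{0} = 1
g(4) = mex{1} = 0
g(5) = mex{1} = 0
g(6) = mex{0} = 1
g(7) = mex{0} = 1
g(8) = mex{1} = 0
g(9) = mex{1} = 0
So g(9) = 0.
By the Sprague-Grundy theorem, the Grundy value of a sum of independent games is the XOR of the component values.
Combined value = 0 ⊕ 1 ⊕ 9 ⊕ 0 = 8.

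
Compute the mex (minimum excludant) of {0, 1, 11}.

2

The values 0, 1 are all present; 2 is the first non-negative integer missing from the set.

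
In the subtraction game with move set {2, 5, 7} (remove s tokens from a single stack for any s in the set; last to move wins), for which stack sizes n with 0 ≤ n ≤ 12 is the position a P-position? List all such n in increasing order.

0, 1, 4, 10

Grundy values for subtraction set {2, 5, 7}:
g(0) = mex{} = 0
g(1) = mex{} = 0
g(2) = mex{0} = 1
g(3) = mex{0} = 1
g(4) = mex{1} = 0
g(5) = mex{0,1} = 2
g(6) = mex{0} = 1
g(7) = mex{0,1,2} = 3
g(8) = mex{0,1} = 2
g(9) = mex{0,1,3} = 2
g(10) = mex{1,2} = 0
g(11) = mex{0,1,2} = 3
g(12) = mex{0,2,3} = 1
The P-positions (g = 0) in 0..12 are 0, 1, 4, 10.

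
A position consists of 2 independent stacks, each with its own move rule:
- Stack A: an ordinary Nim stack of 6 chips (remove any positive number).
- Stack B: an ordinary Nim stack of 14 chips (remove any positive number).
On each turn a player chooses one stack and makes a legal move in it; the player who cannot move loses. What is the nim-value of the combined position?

8

Stack A is a plain Nim stack of size 6, so its Grundy value is 6.
Stack B is a plain Nim stack of size 14, so its Grundy value is 14.
The value of a disjunctive sum is the nim-sum of the parts.
Combined value = 6 ⊕ 14 = 8.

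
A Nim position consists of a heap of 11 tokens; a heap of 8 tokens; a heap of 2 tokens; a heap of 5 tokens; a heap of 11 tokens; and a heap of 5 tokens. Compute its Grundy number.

10

Write each in binary and XOR column by column:
  1011  (11)
  1000  (8)
  0010  (2)
  0101  (5)
  1011  (11)
  0101  (5)
  ----
  1010  (10)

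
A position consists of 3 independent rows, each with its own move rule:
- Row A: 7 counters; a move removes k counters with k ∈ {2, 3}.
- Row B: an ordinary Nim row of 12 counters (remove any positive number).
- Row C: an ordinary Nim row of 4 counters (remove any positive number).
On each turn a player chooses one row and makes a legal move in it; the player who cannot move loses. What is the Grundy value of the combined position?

9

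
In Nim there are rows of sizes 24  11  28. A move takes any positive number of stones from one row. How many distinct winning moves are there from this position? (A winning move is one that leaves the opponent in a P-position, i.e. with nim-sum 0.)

Compute the nim-sum pairwise:
24 ⊕ 11 = 19
19 ⊕ 28 = 15
The overall nim-sum is X = 15. A row of size p has a winning move iff p XOR X < p (reduce it to p XOR X).
  24: 24 XOR 15 = 23 < 24 — winning move (to 23).
  11: 11 XOR 15 = 4 < 11 — winning move (to 4).
  28: 28 XOR 15 = 19 < 28 — winning move (to 19).
That gives 3 winning moves.

3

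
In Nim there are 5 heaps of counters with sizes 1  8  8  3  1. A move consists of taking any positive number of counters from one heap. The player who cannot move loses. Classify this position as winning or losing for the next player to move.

Winning position

Nim-sum: 1 XOR 8 XOR 8 XOR 3 XOR 1 = 3.
The nim-sum is 3 ≠ 0, so this is an N-position: the player to move can win.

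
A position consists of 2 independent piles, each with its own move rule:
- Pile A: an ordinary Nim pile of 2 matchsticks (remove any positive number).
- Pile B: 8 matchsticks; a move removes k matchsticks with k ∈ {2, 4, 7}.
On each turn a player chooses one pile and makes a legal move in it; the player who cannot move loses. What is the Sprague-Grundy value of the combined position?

3

Pile A is a plain Nim pile of size 2, so its Grundy value is 2.
Build the Grundy sequence for pile B with g(k) = mex{g(k−s) : s ∈ {2, 4, 7}, s ≤ k}:
g(0) = mex{} = 0
g(1) = mex{} = 0
g(2) = mex{0} = 1
g(3) = mex{0} = 1
g(4) = mex{0,1} = 2
g(5) = mex{0,1} = 2
g(6) = mex{1,2} = 0
g(7) = mex{0,1,2} = 3
g(8) = mex{0,2} = 1
So g(8) = 1.
The value of a disjunctive sum is the nim-sum of the parts.
Combined value = 2 XOR 1 = 3.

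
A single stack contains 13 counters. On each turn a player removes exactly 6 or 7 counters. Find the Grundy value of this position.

0

Build the Grundy sequence with g(k) = mex{g(k−s) : s ∈ {6, 7}, s ≤ k}:
g(0) = mex{} = 0
g(1) = mex{} = 0
g(2) = mex{} = 0
g(3) = mex{} = 0
g(4) = mex{} = 0
g(5) = mex{} = 0
g(6) = mex{0} = 1
g(7) = mex{0} = 1
g(8) = mex{0} = 1
g(9) = mex{0} = 1
g(10) = mex{0} = 1
g(11) = mex{0} = 1
g(12) = mex{0,1} = 2
g(13) = mex{1} = 0
So g(13) = 0.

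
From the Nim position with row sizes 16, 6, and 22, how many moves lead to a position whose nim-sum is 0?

0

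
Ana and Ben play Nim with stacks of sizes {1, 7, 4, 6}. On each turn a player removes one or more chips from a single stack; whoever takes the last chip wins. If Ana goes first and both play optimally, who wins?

Bitwise XOR of the heap sizes:
  001  (1)
  111  (7)
  100  (4)
  110  (6)
  ---
  100  (4)
The nim-sum is 4 ≠ 0, so this is an N-position: the player to move can win; Ana has a winning move.

Ana wins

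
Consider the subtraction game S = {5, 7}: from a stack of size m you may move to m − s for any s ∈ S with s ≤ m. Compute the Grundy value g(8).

Build the Grundy sequence with g(k) = mex{g(k−s) : s ∈ {5, 7}, s ≤ k}:
k:     0  1  2  3  4  5  6  7  8
g(k):  0  0  0  0  0  1  1  1  1
So g(8) = 1.

1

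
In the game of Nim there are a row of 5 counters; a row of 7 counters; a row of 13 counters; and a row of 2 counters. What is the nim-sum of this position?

13

In binary:
  0101  (5)
  0111  (7)
  1101  (13)
  0010  (2)
  ----
  1101  (13)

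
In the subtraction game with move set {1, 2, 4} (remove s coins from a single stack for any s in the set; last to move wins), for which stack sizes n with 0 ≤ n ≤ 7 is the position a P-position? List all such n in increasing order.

0, 3, 6

Compute g(0), g(1), … for moves {1, 2, 4}:
g(0) = mex{} = 0
g(1) = mex{0} = 1
g(2) = mex{0,1} = 2
g(3) = mex{1,2} = 0
g(4) = mex{0,2} = 1
g(5) = mex{0,1} = 2
g(6) = mex{1,2} = 0
g(7) = mex{0,2} = 1
The P-positions (g = 0) in 0..7 are 0, 3, 6.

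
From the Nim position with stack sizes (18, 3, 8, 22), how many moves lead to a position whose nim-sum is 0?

1

Nim-sum: 18 ⊕ 3 ⊕ 8 ⊕ 22 = 15.
The overall nim-sum is X = 15. A stack of size p has a winning move iff p XOR X < p (reduce it to p XOR X).
  18: 18 XOR 15 = 29 ≥ 18 — no move.
  3: 3 XOR 15 = 12 ≥ 3 — no move.
  8: 8 XOR 15 = 7 < 8 — winning move (to 7).
  22: 22 XOR 15 = 25 ≥ 22 — no move.
That gives 1 winning move.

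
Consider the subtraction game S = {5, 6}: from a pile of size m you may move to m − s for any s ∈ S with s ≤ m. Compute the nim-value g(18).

1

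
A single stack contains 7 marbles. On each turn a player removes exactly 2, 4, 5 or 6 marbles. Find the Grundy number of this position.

3

Grundy values for subtraction set {2, 4, 5, 6}:
g(0) = mex{} = 0
g(1) = mex{} = 0
g(2) = mex{0} = 1
g(3) = mex{0} = 1
g(4) = mex{0,1} = 2
g(5) = mex{0,1} = 2
g(6) = mex{0,1,2} = 3
g(7) = mex{0,1,2} = 3
So g(7) = 3.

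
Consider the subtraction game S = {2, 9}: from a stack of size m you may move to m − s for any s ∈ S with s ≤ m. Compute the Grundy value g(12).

0

Compute g(0), g(1), … for moves {2, 9}:
k:     0  1  2  3  4  5  6  7  8  9 10 11 12
g(k):  0  0  1  1  0  0  1  1  0  2  1  0  0
So g(12) = 0.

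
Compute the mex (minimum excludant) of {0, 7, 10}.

0 is in the set but 1 is not, so the mex is 1.

1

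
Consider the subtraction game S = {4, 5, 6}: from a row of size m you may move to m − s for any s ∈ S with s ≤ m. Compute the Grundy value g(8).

Build the Grundy sequence with g(k) = mex{g(k−s) : s ∈ {4, 5, 6}, s ≤ k}:
k:     0  1  2  3  4  5  6  7  8
g(k):  0  0  0  0  1  1  1  1  2
So g(8) = 2.

2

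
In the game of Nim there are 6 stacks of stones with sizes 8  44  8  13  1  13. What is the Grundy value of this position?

Compute the nim-sum pairwise:
8 ⊕ 44 = 36
36 ⊕ 8 = 44
44 ⊕ 13 = 33
33 ⊕ 1 = 32
32 ⊕ 13 = 45

45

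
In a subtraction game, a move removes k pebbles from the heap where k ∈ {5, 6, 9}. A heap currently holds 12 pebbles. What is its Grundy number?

2

Grundy values for subtraction set {5, 6, 9}:
g(0) = mex{} = 0
g(1) = mex{} = 0
g(2) = mex{} = 0
g(3) = mex{} = 0
g(4) = mex{} = 0
g(5) = mex{0} = 1
g(6) = mex{0} = 1
g(7) = mex{0} = 1
g(8) = mex{0} = 1
g(9) = mex{0} = 1
g(10) = mex{0,1} = 2
g(11) = mex{0,1} = 2
g(12) = mex{0,1} = 2
So g(12) = 2.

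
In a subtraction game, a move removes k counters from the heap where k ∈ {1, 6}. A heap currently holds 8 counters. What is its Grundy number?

1

Compute g(0), g(1), … for moves {1, 6}:
k:     0  1  2  3  4  5  6  7  8
g(k):  0  1  0  1  0  1  2  0  1
So g(8) = 1.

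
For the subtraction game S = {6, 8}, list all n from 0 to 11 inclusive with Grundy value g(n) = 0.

0, 1, 2, 3, 4, 5

Grundy values for subtraction set {6, 8}:
g(0) = mex{} = 0
g(1) = mex{} = 0
g(2) = mex{} = 0
g(3) = mex{} = 0
g(4) = mex{} = 0
g(5) = mex{} = 0
g(6) = mex{0} = 1
g(7) = mex{0} = 1
g(8) = mex{0} = 1
g(9) = mex{0} = 1
g(10) = mex{0} = 1
g(11) = mex{0} = 1
The P-positions (g = 0) in 0..11 are 0, 1, 2, 3, 4, 5.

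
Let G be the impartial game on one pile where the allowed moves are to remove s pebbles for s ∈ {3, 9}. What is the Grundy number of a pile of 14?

Grundy values for subtraction set {3, 9}:
g(0) = mex{} = 0
g(1) = mex{} = 0
g(2) = mex{} = 0
g(3) = mex{0} = 1
g(4) = mex{0} = 1
g(5) = mex{0} = 1
g(6) = mex{1} = 0
g(7) = mex{1} = 0
g(8) = mex{1} = 0
g(9) = mex{0} = 1
g(10) = mex{0} = 1
g(11) = mex{0} = 1
g(12) = mex{1} = 0
g(13) = mex{1} = 0
g(14) = mex{1} = 0
So g(14) = 0.

0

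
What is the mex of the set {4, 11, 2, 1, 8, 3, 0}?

The values 0, 1, 2, 3, 4 are all present; 5 is the first non-negative integer missing from the set.

5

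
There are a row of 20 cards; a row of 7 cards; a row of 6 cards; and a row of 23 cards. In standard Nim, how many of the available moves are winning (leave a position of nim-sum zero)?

3

Nim-sum: 20 XOR 7 XOR 6 XOR 23 = 2.
The overall nim-sum is X = 2. A row of size p has a winning move iff p XOR X < p (reduce it to p XOR X).
  20: 20 XOR 2 = 22 ≥ 20 — no move.
  7: 7 XOR 2 = 5 < 7 — winning move (to 5).
  6: 6 XOR 2 = 4 < 6 — winning move (to 4).
  23: 23 XOR 2 = 21 < 23 — winning move (to 21).
That gives 3 winning moves.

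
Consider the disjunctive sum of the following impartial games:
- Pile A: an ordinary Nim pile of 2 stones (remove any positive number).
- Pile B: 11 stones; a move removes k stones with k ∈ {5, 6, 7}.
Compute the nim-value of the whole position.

Pile A is a plain Nim pile of size 2, so its Grundy value is 2.
For pile B, compute g(0), g(1), … with moves {5, 6, 7}:
g(0) = mex{} = 0
g(1) = mex{} = 0
g(2) = mex{} = 0
g(3) = mex{} = 0
g(4) = mex{} = 0
g(5) = mex{0} = 1
g(6) = mex{0} = 1
g(7) = mex{0} = 1
g(8) = mex{0} = 1
g(9) = mex{0} = 1
g(10) = mex{0,1} = 2
g(11) = mex{0,1} = 2
So g(11) = 2.
By the Sprague-Grundy theorem, the Grundy value of a sum of independent games is the XOR of the component values.
Combined value = 2 ⊕ 2 = 0.

0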